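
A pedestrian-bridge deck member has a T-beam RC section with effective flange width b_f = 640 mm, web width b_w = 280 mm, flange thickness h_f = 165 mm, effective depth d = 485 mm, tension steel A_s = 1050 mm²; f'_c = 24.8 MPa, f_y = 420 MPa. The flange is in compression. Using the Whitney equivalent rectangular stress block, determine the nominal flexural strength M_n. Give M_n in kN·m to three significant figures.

M_n ≈ 207 kN·m

Tension: T = A_s f_y = 1050 × 420 = 441000 N.
Try a within the flange: a = T/(0.85 f'_c b_f) = 441000/(0.85 × 24.8 × 640) = 32.69 mm.
Since a = 32.69 ≤ h_f = 165 mm, the stress block lies entirely in the flange; analyse as a rectangular beam of width b_f.
M_n = T(d − a/2) = 441000 × (485 − 16.345) = 206.68 × 10⁶ N·mm.
M_n = 206.68 kN·m.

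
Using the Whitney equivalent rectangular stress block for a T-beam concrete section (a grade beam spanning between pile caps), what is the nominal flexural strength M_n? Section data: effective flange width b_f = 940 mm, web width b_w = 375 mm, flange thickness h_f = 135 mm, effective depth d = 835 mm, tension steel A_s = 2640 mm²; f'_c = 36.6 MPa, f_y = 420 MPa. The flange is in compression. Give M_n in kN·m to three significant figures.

Tension: T = A_s f_y = 2640 × 420 = 1108800 N.
Try a within the flange: a = T/(0.85 f'_c b_f) = 1108800/(0.85 × 36.6 × 940) = 37.92 mm.
Since a = 37.92 ≤ h_f = 135 mm, the stress block lies entirely in the flange; analyse as a rectangular beam of width b_f.
M_n = T(d − a/2) = 1108800 × (835 − 18.96) = 904.83 × 10⁶ N·mm.
M_n = 904.83 kN·m.

M_n ≈ 905 kN·m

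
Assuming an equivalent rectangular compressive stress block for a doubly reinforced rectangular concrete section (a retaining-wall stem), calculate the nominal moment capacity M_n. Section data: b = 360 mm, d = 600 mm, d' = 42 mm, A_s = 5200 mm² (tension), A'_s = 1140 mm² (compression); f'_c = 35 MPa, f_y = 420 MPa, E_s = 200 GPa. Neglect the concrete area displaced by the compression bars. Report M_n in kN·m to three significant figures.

Assume both tension and compression steel yield.
Net tension couple steel: A_s − A'_s = 4060 mm².
a = (A_s − A'_s) f_y / (0.85 f'_c b) = 1705200/(0.85 × 35 × 360) = 159.22 mm.
c = a/β₁ = 159.22/0.8 = 199.03 mm; ε'_s = 0.003(c − d')/c = 0.0024 ≥ f_y/E_s = 0.0021, so compression steel does yield.
M_n = (A_s − A'_s) f_y (d − a/2) + A'_s f_y (d − d') = [1705200 × (600 − 79.61) + 478800 × (600 − 42)] × 10⁻⁶ = 887.37 + 267.17 = 1154.54 kN·m.

M_n ≈ 1150 kN·m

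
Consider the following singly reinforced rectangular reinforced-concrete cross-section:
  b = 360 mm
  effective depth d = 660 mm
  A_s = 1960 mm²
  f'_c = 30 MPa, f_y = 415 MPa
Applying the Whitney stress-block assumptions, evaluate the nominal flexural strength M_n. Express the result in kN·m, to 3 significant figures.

M_n ≈ 501 kN·m

T = A_s f_y = 1960 × 415 = 813400 N = 813.4 kN.
From C = T: a = T/(0.85 f'_c b) = 813400/(0.85 × 30 × 360) = 88.61 mm.
M_n = T(d − a/2) = 813.4 kN × (660 − 44.305) mm = 500.81 kN·m.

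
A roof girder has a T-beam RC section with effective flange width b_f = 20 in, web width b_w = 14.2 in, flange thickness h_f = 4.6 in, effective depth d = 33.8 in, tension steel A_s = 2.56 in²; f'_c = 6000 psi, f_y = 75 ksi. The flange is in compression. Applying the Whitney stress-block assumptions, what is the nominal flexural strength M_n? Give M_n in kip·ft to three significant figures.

Tension: T = A_s f_y = 2.56 × 75 = 192 kips.
Try a within the flange: a = T/(0.85 f'_c b_f) = 192/(0.85 × 6 × 20) = 1.882 in.
Since a = 1.882 ≤ h_f = 4.6 in, the stress block lies entirely in the flange; analyse as a rectangular beam of width b_f.
M_n = T(d − a/2) = 192 × (33.8 − 0.941) = 6308.9 kip·in.
M_n = 6308.9/12 = 525.74 kip·ft.

M_n ≈ 526 kip·ft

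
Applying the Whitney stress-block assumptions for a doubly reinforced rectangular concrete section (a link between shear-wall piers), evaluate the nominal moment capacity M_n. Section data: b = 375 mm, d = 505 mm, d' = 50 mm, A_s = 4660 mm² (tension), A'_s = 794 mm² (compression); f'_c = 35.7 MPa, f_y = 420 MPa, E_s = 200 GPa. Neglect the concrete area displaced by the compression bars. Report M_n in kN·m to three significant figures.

Assume both tension and compression steel yield.
Net tension couple steel: A_s − A'_s = 3866 mm².
a = (A_s − A'_s) f_y / (0.85 f'_c b) = 1623720/(0.85 × 35.7 × 375) = 142.69 mm.
c = a/β₁ = 142.69/0.795 = 179.48 mm; ε'_s = 0.003(c − d')/c = 0.0022 ≥ f_y/E_s = 0.0021, so compression steel does yield.
M_n = (A_s − A'_s) f_y (d − a/2) + A'_s f_y (d − d') = [1623720 × (505 − 71.345) + 333480 × (505 − 50)] × 10⁻⁶ = 704.13 + 151.73 = 855.86 kN·m.

M_n ≈ 856 kN·m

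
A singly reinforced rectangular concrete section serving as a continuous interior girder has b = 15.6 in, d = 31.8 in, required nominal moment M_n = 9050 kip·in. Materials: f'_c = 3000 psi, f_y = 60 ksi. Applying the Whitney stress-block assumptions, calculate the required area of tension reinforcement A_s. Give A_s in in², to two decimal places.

A_s ≈ 5.45 in²

From M_n = 0.85 f'_c a b (d − a/2):
a = d − √(d² − 2M_n/(0.85 f'_c b)) = 31.8 − √(31.8² − 2 × 9050/(0.85 × 3 × 15.6)) = 8.215 in.
A_s = 0.85 f'_c a b / f_y = 0.85 × 3 × 8.215 × 15.6 / 60 = 5.447 in².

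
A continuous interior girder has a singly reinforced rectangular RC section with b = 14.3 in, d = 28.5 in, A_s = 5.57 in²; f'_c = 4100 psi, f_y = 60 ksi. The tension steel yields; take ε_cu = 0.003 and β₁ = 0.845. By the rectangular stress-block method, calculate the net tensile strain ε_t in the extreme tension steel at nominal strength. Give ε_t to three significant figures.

a = A_s f_y/(0.85 f'_c b) = 6.706 in.
β₁ = 0.845, so c = a/β₁ = 6.706/0.845 = 7.936 in.
From the linear strain diagram with ε_cu = 0.003: ε_t = 0.003 (d − c)/c = 0.003 × (28.5 − 7.936)/7.936 = 0.00777.
Since ε_t ≥ 0.005, the section is tension-controlled.

ε_t ≈ 0.00777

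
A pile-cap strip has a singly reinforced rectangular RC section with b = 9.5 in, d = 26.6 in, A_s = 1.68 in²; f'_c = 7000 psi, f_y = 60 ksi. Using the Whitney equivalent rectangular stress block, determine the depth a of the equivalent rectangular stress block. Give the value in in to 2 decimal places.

T = A_s f_y = 1.68 × 60 = 100.8 kips.
a = T/(0.85 f'_c b) = 100.8/(0.85 × 7 × 9.5) = 1.78 in.

a ≈ 1.78 in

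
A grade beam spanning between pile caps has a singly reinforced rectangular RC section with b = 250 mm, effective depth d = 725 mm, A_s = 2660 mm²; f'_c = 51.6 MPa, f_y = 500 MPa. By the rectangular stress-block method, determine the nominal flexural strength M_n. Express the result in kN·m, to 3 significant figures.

T = A_s f_y = 2660 × 500 = 1330000 N = 1330 kN.
From C = T: a = T/(0.85 f'_c b) = 1330000/(0.85 × 51.6 × 250) = 121.30 mm.
M_n = T(d − a/2) = 1330 kN × (725 − 60.65) mm = 883.59 kN·m.

M_n ≈ 884 kN·m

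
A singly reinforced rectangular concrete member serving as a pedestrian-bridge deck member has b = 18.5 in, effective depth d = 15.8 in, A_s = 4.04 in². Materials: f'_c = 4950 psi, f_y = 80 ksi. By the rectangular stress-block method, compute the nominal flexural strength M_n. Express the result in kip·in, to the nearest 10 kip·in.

M_n ≈ 4440 kip·in

T = A_s f_y = 4.04 × 80 = 323.2 kips.
a = T/(0.85 f'_c b) = 323.2/(0.85 × 4.95 × 18.5) = 4.152 in.
M_n = T(d − a/2) = 323.2 × (15.8 − 2.076) = 4435.6 kip·in.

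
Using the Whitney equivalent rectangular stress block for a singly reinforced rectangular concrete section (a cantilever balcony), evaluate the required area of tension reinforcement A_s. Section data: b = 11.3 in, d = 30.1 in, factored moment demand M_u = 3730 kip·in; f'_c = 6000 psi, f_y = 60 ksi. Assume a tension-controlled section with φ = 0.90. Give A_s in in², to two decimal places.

A_s ≈ 2.39 in²

M_n = M_u/φ = 3730/0.90 = 4144.44 kip·in.
From M_n = 0.85 f'_c a b (d − a/2):
a = d − √(d² − 2M_n/(0.85 f'_c b)) = 30.1 − √(30.1² − 2 × 4144.44/(0.85 × 6 × 11.3)) = 2.492 in.
A_s = 0.85 f'_c a b / f_y = 0.85 × 6 × 2.492 × 11.3 / 60 = 2.394 in².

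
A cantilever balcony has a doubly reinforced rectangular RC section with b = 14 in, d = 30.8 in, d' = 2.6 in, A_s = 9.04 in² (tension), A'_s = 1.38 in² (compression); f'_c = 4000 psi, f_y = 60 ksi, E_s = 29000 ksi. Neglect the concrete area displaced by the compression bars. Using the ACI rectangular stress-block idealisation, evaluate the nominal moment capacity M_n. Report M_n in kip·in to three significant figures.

M_n ≈ 14300 kip·in

Assume both steels yield.
a = (A_s − A'_s) f_y/(0.85 f'_c b) = (9.04 − 1.38) × 60/(0.85 × 4 × 14) = 9.655 in.
c = a/β₁ = 9.655/0.85 = 11.359 in; ε'_s = 0.003(c − d')/c = 0.0023 ≥ ε_y = 0.0021, so the compression steel yields.
M_n = (A_s − A'_s) f_y (d − a/2) + A'_s f_y (d − d') = 459.6 × (30.8 − 4.8275) + 82.8 × (30.8 − 2.6) = 11937.0 + 2335.0 = 14272.0 kip·in.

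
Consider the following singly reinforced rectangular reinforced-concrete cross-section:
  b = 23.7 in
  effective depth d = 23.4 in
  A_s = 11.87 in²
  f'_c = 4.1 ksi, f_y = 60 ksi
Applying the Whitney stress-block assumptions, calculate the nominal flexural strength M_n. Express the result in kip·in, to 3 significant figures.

T = A_s f_y = 11.87 × 60 = 712.2 kips.
a = T/(0.85 f'_c b) = 712.2/(0.85 × 4.1 × 23.7) = 8.623 in.
M_n = T(d − a/2) = 712.2 × (23.4 − 4.3115) = 13594.8 kip·in.

M_n ≈ 13600 kip·in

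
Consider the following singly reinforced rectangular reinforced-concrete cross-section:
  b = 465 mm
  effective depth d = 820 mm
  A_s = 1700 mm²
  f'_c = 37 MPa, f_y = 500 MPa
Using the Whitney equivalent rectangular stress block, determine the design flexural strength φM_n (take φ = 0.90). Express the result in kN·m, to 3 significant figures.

T = A_s f_y = 1700 × 500 = 850000 N = 850 kN.
From C = T: a = T/(0.85 f'_c b) = 850000/(0.85 × 37 × 465) = 58.12 mm.
M_n = T(d − a/2) = 850 kN × (820 − 29.06) mm = 672.30 kN·m.
φM_n = 0.90 × 672.30 = 605.07 kN·m.

φM_n ≈ 605 kN·m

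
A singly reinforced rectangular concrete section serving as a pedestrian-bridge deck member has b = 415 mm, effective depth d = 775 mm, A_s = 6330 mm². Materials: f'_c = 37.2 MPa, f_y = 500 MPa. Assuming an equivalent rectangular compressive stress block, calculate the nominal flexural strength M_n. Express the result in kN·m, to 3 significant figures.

T = A_s f_y = 6330 × 500 = 3165000 N = 3165 kN.
From C = T: a = T/(0.85 f'_c b) = 3165000/(0.85 × 37.2 × 415) = 241.19 mm.
M_n = T(d − a/2) = 3165 kN × (775 − 120.595) mm = 2071.19 kN·m.

M_n ≈ 2070 kN·m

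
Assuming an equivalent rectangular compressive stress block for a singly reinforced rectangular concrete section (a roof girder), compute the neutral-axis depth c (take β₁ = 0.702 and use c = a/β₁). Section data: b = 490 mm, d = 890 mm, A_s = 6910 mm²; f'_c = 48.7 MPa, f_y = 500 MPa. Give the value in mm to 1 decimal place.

c ≈ 242.6 mm

T = A_s f_y = 6910 × 500 = 3455000 N = 3455 kN.
Setting C = 0.85 f'_c a b equal to T: a = 3455000/(0.85 × 48.7 × 490) = 170.335 mm.
With β₁ = 0.702, c = a/β₁ = 170.335/0.702 = 242.6 mm.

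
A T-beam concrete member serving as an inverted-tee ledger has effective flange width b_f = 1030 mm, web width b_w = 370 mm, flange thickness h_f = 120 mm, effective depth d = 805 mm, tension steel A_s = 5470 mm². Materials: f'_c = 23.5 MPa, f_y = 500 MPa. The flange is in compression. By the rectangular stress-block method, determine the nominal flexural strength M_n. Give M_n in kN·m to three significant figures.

M_n ≈ 2020 kN·m

Tension: T = A_s f_y = 5470 × 500 = 2735000 N.
Try a within the flange: a = T/(0.85 f'_c b_f) = 2735000/(0.85 × 23.5 × 1030) = 132.93 mm.
a = 132.93 > h_f = 120 mm: the block extends into the web. Split into flange-overhang and web parts.
C_f = 0.85 f'_c (b_f − b_w) h_f = 0.85 × 23.5 × (1030 − 370) × 120 = 1582020 N.
Remaining web compression depth: a_w = (T − C_f)/(0.85 f'_c b_w) = (2735000 − 1582020)/(0.85 × 23.5 × 370) = 156.00 mm.
M_n = C_f(d − h_f/2) + (T − C_f)(d − a_w/2) = 1582020 × (805 − 60) + 1152980 × (805 − 78) = 1178.60 + 838.22 = 2016.82 × 10⁶ N·mm.
M_n = 2016.82 kN·m.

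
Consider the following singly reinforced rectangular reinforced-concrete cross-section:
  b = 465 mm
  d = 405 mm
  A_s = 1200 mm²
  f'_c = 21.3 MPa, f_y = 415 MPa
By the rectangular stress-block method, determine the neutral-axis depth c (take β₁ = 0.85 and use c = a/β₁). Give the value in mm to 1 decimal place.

T = A_s f_y = 1200 × 415 = 498000 N = 498 kN.
Setting C = 0.85 f'_c a b equal to T: a = 498000/(0.85 × 21.3 × 465) = 59.153 mm.
With β₁ = 0.85, c = a/β₁ = 59.153/0.85 = 69.6 mm.

c ≈ 69.6 mm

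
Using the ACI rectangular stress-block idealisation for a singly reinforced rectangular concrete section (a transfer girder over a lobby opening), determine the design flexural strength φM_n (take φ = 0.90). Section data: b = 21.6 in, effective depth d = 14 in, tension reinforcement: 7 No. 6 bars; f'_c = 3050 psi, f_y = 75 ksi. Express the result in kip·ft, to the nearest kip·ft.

A_s = 7 × 0.44 = 3.08 in².
T = A_s f_y = 3.08 × 75 = 231 kips.
a = T/(0.85 f'_c b) = 231/(0.85 × 3.05 × 21.6) = 4.125 in.
M_n = T(d − a/2) = 231 × (14 − 2.0625) = 2757.6 kip·in = 2757.6/12 = 229.80 kip·ft.
φM_n = 0.90 × 229.80 = 206.82 kip·ft.

φM_n ≈ 207 kip·ft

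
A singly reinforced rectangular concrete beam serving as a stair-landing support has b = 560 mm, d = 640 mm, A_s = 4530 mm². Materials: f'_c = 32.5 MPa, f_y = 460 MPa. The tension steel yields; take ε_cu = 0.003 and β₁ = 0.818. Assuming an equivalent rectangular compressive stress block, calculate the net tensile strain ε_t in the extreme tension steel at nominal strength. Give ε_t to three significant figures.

a = A_s f_y/(0.85 f'_c b) = 134.70 mm.
β₁ = 0.818, so c = a/β₁ = 134.70/0.818 = 164.67 mm.
From the linear strain diagram with ε_cu = 0.003: ε_t = 0.003 (d − c)/c = 0.003 × (640 − 164.67)/164.67 = 0.00866.
Since ε_t ≥ 0.005, the section is tension-controlled.

ε_t ≈ 0.00866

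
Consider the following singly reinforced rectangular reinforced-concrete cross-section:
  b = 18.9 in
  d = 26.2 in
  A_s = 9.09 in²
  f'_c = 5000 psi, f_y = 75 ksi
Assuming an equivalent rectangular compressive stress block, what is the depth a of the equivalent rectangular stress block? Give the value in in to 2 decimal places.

a ≈ 8.49 in

T = A_s f_y = 9.09 × 75 = 681.75 kips.
a = T/(0.85 f'_c b) = 681.75/(0.85 × 5 × 18.9) = 8.49 in.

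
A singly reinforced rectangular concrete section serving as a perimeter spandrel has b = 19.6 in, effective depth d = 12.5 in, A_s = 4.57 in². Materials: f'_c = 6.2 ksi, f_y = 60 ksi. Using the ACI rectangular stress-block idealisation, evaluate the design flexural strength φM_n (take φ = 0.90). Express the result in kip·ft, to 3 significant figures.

φM_n ≈ 230 kip·ft

T = A_s f_y = 4.57 × 60 = 274.2 kips.
a = T/(0.85 f'_c b) = 274.2/(0.85 × 6.2 × 19.6) = 2.655 in.
M_n = T(d − a/2) = 274.2 × (12.5 − 1.3275) = 3063.5 kip·in = 3063.5/12 = 255.29 kip·ft.
φM_n = 0.90 × 255.29 = 229.76 kip·ft.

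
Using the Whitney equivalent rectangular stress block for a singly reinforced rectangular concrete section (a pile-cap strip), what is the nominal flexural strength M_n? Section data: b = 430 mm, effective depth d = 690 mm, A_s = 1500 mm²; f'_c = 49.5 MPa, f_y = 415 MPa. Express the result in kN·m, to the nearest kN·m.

T = A_s f_y = 1500 × 415 = 622500 N = 622.5 kN.
From C = T: a = T/(0.85 f'_c b) = 622500/(0.85 × 49.5 × 430) = 34.41 mm.
M_n = T(d − a/2) = 622.5 kN × (690 − 17.205) mm = 418.81 kN·m.

M_n ≈ 419 kN·m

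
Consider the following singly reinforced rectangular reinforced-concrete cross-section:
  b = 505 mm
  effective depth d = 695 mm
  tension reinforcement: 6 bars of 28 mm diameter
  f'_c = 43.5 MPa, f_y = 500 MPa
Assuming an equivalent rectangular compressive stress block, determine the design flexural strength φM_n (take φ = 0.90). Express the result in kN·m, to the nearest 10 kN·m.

φM_n ≈ 1070 kN·m

A_s = 6 × 616 = 3696 mm².
T = A_s f_y = 3696 × 500 = 1848000 N = 1848 kN.
From C = T: a = T/(0.85 f'_c b) = 1848000/(0.85 × 43.5 × 505) = 98.97 mm.
M_n = T(d − a/2) = 1848 kN × (695 − 49.485) mm = 1192.91 kN·m.
φM_n = 0.90 × 1192.91 = 1073.62 kN·m.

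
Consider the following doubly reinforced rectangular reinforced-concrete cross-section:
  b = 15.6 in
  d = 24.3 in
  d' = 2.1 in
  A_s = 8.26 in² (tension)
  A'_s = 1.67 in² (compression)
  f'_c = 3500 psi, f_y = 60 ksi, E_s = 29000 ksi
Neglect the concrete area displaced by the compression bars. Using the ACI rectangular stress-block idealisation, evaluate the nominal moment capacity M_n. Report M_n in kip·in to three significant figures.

Assume both steels yield.
a = (A_s − A'_s) f_y/(0.85 f'_c b) = (8.26 − 1.67) × 60/(0.85 × 3.5 × 15.6) = 8.520 in.
c = a/β₁ = 8.520/0.85 = 10.024 in; ε'_s = 0.003(c − d')/c = 0.0024 ≥ ε_y = 0.0021, so the compression steel yields.
M_n = (A_s − A'_s) f_y (d − a/2) + A'_s f_y (d − d') = 395.4 × (24.3 − 4.26) + 100.2 × (24.3 − 2.1) = 7923.8 + 2224.4 = 10148.2 kip·in.

M_n ≈ 10100 kip·in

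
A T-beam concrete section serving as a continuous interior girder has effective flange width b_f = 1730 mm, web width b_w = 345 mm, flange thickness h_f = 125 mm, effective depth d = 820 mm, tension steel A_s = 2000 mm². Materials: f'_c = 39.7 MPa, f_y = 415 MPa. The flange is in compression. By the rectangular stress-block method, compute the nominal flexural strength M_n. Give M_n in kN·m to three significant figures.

M_n ≈ 675 kN·m

Tension: T = A_s f_y = 2000 × 415 = 830000 N.
Try a within the flange: a = T/(0.85 f'_c b_f) = 830000/(0.85 × 39.7 × 1730) = 14.22 mm.
Since a = 14.22 ≤ h_f = 125 mm, the stress block lies entirely in the flange; analyse as a rectangular beam of width b_f.
M_n = T(d − a/2) = 830000 × (820 − 7.11) = 674.70 × 10⁶ N·mm.
M_n = 674.70 kN·m.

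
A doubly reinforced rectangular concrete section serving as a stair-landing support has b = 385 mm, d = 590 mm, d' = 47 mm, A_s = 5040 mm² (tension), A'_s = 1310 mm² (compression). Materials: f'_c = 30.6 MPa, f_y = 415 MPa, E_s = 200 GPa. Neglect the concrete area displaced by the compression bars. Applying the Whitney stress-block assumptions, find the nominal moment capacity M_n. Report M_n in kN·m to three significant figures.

M_n ≈ 1090 kN·m

Assume both tension and compression steel yield.
Net tension couple steel: A_s − A'_s = 3730 mm².
a = (A_s − A'_s) f_y / (0.85 f'_c b) = 1547950/(0.85 × 30.6 × 385) = 154.58 mm.
c = a/β₁ = 154.58/0.831 = 186.02 mm; ε'_s = 0.003(c − d')/c = 0.0022 ≥ f_y/E_s = 0.0021, so compression steel does yield.
M_n = (A_s − A'_s) f_y (d − a/2) + A'_s f_y (d − d') = [1547950 × (590 − 77.29) + 543650 × (590 − 47)] × 10⁻⁶ = 793.65 + 295.20 = 1088.85 kN·m.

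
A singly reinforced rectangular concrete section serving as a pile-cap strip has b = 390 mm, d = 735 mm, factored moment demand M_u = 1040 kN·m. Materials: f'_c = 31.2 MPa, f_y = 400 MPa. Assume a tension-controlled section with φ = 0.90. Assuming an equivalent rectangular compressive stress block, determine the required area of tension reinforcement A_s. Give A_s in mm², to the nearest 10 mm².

A_s ≈ 4450 mm²

M_n = M_u/φ = 1040/0.90 = 1155.56 kN·m.
With M_n = 0.85 f'_c a b (d − a/2), solve the quadratic for a:
a = d − √(d² − 2M_n/(0.85 f'_c b)) = 735 − √(735² − 2 × 1155.56×10⁶/(0.85 × 31.2 × 390)) = 172.17 mm.
A_s = 0.85 f'_c a b / f_y = 0.85 × 31.2 × 172.17 × 390 / 400 = 4451.8 mm².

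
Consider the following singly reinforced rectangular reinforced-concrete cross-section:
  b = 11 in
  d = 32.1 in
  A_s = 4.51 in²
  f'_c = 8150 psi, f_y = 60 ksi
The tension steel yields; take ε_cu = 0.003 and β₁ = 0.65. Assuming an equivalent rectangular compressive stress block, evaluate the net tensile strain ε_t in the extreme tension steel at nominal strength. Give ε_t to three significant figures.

ε_t ≈ 0.0146

a = A_s f_y/(0.85 f'_c b) = 3.551 in.
β₁ = 0.65, so c = a/β₁ = 3.551/0.65 = 5.463 in.
From the linear strain diagram with ε_cu = 0.003: ε_t = 0.003 (d − c)/c = 0.003 × (32.1 − 5.463)/5.463 = 0.0146.
Since ε_t ≥ 0.005, the section is tension-controlled.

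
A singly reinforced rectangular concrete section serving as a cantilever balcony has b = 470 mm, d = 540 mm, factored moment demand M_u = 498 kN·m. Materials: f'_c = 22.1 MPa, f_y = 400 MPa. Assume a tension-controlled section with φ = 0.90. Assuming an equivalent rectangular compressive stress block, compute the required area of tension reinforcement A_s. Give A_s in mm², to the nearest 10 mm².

A_s ≈ 2920 mm²

M_n = M_u/φ = 498/0.90 = 553.333 kN·m.
With M_n = 0.85 f'_c a b (d − a/2), solve the quadratic for a:
a = d − √(d² − 2M_n/(0.85 f'_c b)) = 540 − √(540² − 2 × 553.333×10⁶/(0.85 × 22.1 × 470)) = 132.26 mm.
A_s = 0.85 f'_c a b / f_y = 0.85 × 22.1 × 132.26 × 470 / 400 = 2919.3 mm².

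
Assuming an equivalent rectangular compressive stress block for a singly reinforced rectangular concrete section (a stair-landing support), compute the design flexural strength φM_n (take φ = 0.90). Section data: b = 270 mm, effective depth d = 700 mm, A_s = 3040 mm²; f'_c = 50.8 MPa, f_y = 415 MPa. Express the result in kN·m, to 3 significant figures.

φM_n ≈ 733 kN·m

T = A_s f_y = 3040 × 415 = 1261600 N = 1261.6 kN.
From C = T: a = T/(0.85 f'_c b) = 1261600/(0.85 × 50.8 × 270) = 108.21 mm.
M_n = T(d − a/2) = 1261.6 kN × (700 − 54.105) mm = 814.86 kN·m.
φM_n = 0.90 × 814.86 = 733.37 kN·m.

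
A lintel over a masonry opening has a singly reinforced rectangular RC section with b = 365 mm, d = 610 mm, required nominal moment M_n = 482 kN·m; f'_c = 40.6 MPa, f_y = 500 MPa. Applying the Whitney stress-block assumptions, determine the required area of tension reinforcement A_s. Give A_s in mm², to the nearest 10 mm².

A_s ≈ 1670 mm²

With M_n = 0.85 f'_c a b (d − a/2), solve the quadratic for a:
a = d − √(d² − 2M_n/(0.85 f'_c b)) = 610 − √(610² − 2 × 482×10⁶/(0.85 × 40.6 × 365)) = 66.34 mm.
A_s = 0.85 f'_c a b / f_y = 0.85 × 40.6 × 66.34 × 365 / 500 = 1671.3 mm².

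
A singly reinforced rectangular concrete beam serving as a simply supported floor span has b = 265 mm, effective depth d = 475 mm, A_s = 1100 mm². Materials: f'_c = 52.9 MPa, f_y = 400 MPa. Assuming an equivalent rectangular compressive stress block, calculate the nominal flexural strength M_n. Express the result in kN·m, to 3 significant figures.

M_n ≈ 201 kN·m

T = A_s f_y = 1100 × 400 = 440000 N = 440 kN.
From C = T: a = T/(0.85 f'_c b) = 440000/(0.85 × 52.9 × 265) = 36.93 mm.
M_n = T(d − a/2) = 440 kN × (475 − 18.465) mm = 200.88 kN·m.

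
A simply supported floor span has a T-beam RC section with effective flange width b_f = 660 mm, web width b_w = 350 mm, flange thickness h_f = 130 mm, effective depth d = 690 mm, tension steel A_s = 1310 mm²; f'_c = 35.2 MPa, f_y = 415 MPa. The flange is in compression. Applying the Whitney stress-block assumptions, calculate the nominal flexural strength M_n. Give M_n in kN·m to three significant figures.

M_n ≈ 368 kN·m

Tension: T = A_s f_y = 1310 × 415 = 543650 N.
Try a within the flange: a = T/(0.85 f'_c b_f) = 543650/(0.85 × 35.2 × 660) = 27.53 mm.
Since a = 27.53 ≤ h_f = 130 mm, the stress block lies entirely in the flange; analyse as a rectangular beam of width b_f.
M_n = T(d − a/2) = 543650 × (690 − 13.765) = 367.64 × 10⁶ N·mm.
M_n = 367.64 kN·m.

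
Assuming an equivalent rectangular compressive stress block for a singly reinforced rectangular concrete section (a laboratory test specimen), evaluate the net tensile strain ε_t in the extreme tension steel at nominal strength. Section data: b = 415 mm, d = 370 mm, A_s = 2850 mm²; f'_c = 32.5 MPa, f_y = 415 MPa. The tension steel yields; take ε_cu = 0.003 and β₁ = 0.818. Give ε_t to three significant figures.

ε_t ≈ 0.00580

a = A_s f_y/(0.85 f'_c b) = 103.17 mm.
β₁ = 0.818, so c = a/β₁ = 103.17/0.818 = 126.12 mm.
From the linear strain diagram with ε_cu = 0.003: ε_t = 0.003 (d − c)/c = 0.003 × (370 − 126.12)/126.12 = 0.00580.
Since ε_t ≥ 0.005, the section is tension-controlled.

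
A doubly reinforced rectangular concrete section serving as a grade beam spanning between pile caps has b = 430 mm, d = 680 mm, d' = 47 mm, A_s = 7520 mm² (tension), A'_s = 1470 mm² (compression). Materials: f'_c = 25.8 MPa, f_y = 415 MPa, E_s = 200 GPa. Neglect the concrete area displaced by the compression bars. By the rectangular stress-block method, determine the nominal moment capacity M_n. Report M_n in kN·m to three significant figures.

M_n ≈ 1760 kN·m

Assume both tension and compression steel yield.
Net tension couple steel: A_s − A'_s = 6050 mm².
a = (A_s − A'_s) f_y / (0.85 f'_c b) = 2510750/(0.85 × 25.8 × 430) = 266.25 mm.
c = a/β₁ = 266.25/0.85 = 313.24 mm; ε'_s = 0.003(c − d')/c = 0.0025 ≥ f_y/E_s = 0.0021, so compression steel does yield.
M_n = (A_s − A'_s) f_y (d − a/2) + A'_s f_y (d − d') = [2510750 × (680 − 133.125) + 610050 × (680 − 47)] × 10⁻⁶ = 1373.07 + 386.16 = 1759.23 kN·m.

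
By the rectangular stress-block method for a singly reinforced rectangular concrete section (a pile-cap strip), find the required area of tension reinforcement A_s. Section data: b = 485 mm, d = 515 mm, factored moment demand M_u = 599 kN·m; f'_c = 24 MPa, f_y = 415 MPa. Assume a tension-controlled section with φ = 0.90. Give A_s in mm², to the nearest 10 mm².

M_n = M_u/φ = 599/0.90 = 665.556 kN·m.
With M_n = 0.85 f'_c a b (d − a/2), solve the quadratic for a:
a = d − √(d² − 2M_n/(0.85 f'_c b)) = 515 − √(515² − 2 × 665.556×10⁶/(0.85 × 24 × 485)) = 153.49 mm.
A_s = 0.85 f'_c a b / f_y = 0.85 × 24 × 153.49 × 485 / 415 = 3659.3 mm².

A_s ≈ 3660 mm²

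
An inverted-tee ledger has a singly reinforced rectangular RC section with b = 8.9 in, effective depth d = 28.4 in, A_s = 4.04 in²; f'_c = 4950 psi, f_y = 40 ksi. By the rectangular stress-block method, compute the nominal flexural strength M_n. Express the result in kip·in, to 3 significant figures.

T = A_s f_y = 4.04 × 40 = 161.6 kips.
a = T/(0.85 f'_c b) = 161.6/(0.85 × 4.95 × 8.9) = 4.315 in.
M_n = T(d − a/2) = 161.6 × (28.4 − 2.1575) = 4240.8 kip·in.

M_n ≈ 4240 kip·in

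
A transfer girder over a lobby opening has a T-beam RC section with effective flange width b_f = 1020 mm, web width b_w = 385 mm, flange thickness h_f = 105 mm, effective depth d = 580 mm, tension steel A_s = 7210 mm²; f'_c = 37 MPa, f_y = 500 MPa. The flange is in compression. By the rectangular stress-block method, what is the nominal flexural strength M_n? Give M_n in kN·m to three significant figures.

Tension: T = A_s f_y = 7210 × 500 = 3605000 N.
Try a within the flange: a = T/(0.85 f'_c b_f) = 3605000/(0.85 × 37 × 1020) = 112.38 mm.
a = 112.38 > h_f = 105 mm: the block extends into the web. Split into flange-overhang and web parts.
C_f = 0.85 f'_c (b_f − b_w) h_f = 0.85 × 37 × (1020 − 385) × 105 = 2096929 N.
Remaining web compression depth: a_w = (T − C_f)/(0.85 f'_c b_w) = (3605000 − 2096929)/(0.85 × 37 × 385) = 124.55 mm.
M_n = C_f(d − h_f/2) + (T − C_f)(d − a_w/2) = 2096929 × (580 − 52.5) + 1508071 × (580 − 62.275) = 1106.13 + 780.77 = 1886.90 × 10⁶ N·mm.
M_n = 1886.90 kN·m.

M_n ≈ 1890 kN·m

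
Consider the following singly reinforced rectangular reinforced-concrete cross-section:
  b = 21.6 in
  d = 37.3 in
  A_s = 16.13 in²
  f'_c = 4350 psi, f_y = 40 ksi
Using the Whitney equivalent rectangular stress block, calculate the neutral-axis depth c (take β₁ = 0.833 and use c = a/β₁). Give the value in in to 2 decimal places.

T = A_s f_y = 16.13 × 40 = 645.2 kips.
a = T/(0.85 f'_c b) = 645.2/(0.85 × 4.35 × 21.6) = 8.0785 in.
With β₁ = 0.833, c = a/β₁ = 8.0785/0.833 = 9.70 in.

c ≈ 9.70 in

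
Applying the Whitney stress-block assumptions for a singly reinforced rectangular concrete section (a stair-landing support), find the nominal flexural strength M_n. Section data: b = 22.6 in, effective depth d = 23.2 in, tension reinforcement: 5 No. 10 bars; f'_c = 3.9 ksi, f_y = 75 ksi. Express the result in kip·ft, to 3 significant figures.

M_n ≈ 795 kip·ft

A_s = 5 × 1.27 = 6.35 in².
T = A_s f_y = 6.35 × 75 = 476.25 kips.
a = T/(0.85 f'_c b) = 476.25/(0.85 × 3.9 × 22.6) = 6.357 in.
M_n = T(d − a/2) = 476.25 × (23.2 − 3.1785) = 9535.2 kip·in = 9535.2/12 = 794.60 kip·ft.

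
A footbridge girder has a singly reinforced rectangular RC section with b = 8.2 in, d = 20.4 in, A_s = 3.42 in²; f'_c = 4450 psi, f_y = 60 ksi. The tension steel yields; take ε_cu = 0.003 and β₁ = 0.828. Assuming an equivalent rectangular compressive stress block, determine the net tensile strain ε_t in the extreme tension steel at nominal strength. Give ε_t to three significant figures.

ε_t ≈ 0.00466

a = A_s f_y/(0.85 f'_c b) = 6.616 in.
β₁ = 0.828, so c = a/β₁ = 6.616/0.828 = 7.990 in.
From the linear strain diagram with ε_cu = 0.003: ε_t = 0.003 (d − c)/c = 0.003 × (20.4 − 7.990)/7.990 = 0.00466.
ε_t is between 0.004 and 0.005 — transition zone.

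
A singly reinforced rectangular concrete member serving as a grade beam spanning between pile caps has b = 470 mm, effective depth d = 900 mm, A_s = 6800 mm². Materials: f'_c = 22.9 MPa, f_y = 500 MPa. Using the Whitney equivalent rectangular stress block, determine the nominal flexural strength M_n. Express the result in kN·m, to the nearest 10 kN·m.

M_n ≈ 2430 kN·m

T = A_s f_y = 6800 × 500 = 3400000 N = 3400 kN.
From C = T: a = T/(0.85 f'_c b) = 3400000/(0.85 × 22.9 × 470) = 371.64 mm.
M_n = T(d − a/2) = 3400 kN × (900 − 185.82) mm = 2428.21 kN·m.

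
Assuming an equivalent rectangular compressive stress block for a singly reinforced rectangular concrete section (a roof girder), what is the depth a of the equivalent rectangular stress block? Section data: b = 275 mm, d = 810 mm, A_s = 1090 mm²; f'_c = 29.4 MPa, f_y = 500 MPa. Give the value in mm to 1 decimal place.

T = A_s f_y = 1090 × 500 = 545000 N = 545 kN.
Setting C = 0.85 f'_c a b equal to T: a = 545000/(0.85 × 29.4 × 275) = 79.3 mm.

a ≈ 79.3 mm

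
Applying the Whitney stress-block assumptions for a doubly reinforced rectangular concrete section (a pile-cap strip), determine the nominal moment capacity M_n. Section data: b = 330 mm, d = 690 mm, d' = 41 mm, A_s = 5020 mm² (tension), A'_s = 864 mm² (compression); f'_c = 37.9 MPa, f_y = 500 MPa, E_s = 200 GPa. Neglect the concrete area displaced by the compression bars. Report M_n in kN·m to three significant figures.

M_n ≈ 1510 kN·m

Assume both tension and compression steel yield.
Net tension couple steel: A_s − A'_s = 4156 mm².
a = (A_s − A'_s) f_y / (0.85 f'_c b) = 2078000/(0.85 × 37.9 × 330) = 195.47 mm.
c = a/β₁ = 195.47/0.779 = 250.92 mm; ε'_s = 0.003(c − d')/c = 0.0025 ≥ f_y/E_s = 0.0025, so compression steel does yield.
M_n = (A_s − A'_s) f_y (d − a/2) + A'_s f_y (d − d') = [2078000 × (690 − 97.735) + 432000 × (690 − 41)] × 10⁻⁶ = 1230.73 + 280.37 = 1511.10 kN·m.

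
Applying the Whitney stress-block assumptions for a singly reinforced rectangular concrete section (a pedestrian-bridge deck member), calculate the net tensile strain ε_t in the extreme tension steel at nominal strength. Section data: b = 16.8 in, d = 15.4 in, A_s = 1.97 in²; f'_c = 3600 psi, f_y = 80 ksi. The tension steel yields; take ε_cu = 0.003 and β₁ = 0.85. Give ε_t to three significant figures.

ε_t ≈ 0.00981

a = A_s f_y/(0.85 f'_c b) = 3.066 in.
β₁ = 0.85, so c = a/β₁ = 3.066/0.85 = 3.607 in.
From the linear strain diagram with ε_cu = 0.003: ε_t = 0.003 (d − c)/c = 0.003 × (15.4 − 3.607)/3.607 = 0.00981.
Since ε_t ≥ 0.005, the section is tension-controlled.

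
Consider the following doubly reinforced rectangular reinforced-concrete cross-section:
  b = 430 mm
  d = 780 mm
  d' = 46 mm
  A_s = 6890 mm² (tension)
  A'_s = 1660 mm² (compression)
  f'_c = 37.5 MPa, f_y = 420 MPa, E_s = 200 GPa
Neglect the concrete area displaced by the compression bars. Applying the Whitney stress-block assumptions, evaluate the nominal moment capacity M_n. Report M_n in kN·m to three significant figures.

Assume both tension and compression steel yield.
Net tension couple steel: A_s − A'_s = 5230 mm².
a = (A_s − A'_s) f_y / (0.85 f'_c b) = 2196600/(0.85 × 37.5 × 430) = 160.26 mm.
c = a/β₁ = 160.26/0.782 = 204.94 mm; ε'_s = 0.003(c − d')/c = 0.0023 ≥ f_y/E_s = 0.0021, so compression steel does yield.
M_n = (A_s − A'_s) f_y (d − a/2) + A'_s f_y (d − d') = [2196600 × (780 − 80.13) + 697200 × (780 − 46)] × 10⁻⁶ = 1537.33 + 511.74 = 2049.07 kN·m.

M_n ≈ 2050 kN·m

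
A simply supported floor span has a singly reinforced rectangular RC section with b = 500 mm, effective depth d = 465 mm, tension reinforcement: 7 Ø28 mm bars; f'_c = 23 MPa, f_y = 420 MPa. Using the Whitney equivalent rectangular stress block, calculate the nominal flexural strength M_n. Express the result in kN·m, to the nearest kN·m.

M_n ≈ 674 kN·m

A_s = 7 × 616 = 4312 mm².
T = A_s f_y = 4312 × 420 = 1811040 N = 1811.04 kN.
From C = T: a = T/(0.85 f'_c b) = 1811040/(0.85 × 23 × 500) = 185.27 mm.
M_n = T(d − a/2) = 1811.04 kN × (465 − 92.635) mm = 674.37 kN·m.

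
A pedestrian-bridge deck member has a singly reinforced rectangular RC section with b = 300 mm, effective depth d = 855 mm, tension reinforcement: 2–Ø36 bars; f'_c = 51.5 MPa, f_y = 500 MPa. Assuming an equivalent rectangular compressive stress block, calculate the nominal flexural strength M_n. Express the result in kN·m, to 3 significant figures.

A_s = 2 × 1018 = 2036 mm².
T = A_s f_y = 2036 × 500 = 1018000 N = 1018 kN.
From C = T: a = T/(0.85 f'_c b) = 1018000/(0.85 × 51.5 × 300) = 77.52 mm.
M_n = T(d − a/2) = 1018 kN × (855 − 38.76) mm = 830.93 kN·m.

M_n ≈ 831 kN·m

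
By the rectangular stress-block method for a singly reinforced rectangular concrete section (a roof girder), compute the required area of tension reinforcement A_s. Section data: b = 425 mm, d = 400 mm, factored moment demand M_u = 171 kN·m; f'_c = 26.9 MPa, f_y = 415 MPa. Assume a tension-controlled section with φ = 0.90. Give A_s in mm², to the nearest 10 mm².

M_n = M_u/φ = 171/0.90 = 190 kN·m.
With M_n = 0.85 f'_c a b (d − a/2), solve the quadratic for a:
a = d − √(d² − 2M_n/(0.85 f'_c b)) = 400 − √(400² − 2 × 190×10⁶/(0.85 × 26.9 × 425)) = 52.30 mm.
A_s = 0.85 f'_c a b / f_y = 0.85 × 26.9 × 52.30 × 425 / 415 = 1224.7 mm².

A_s ≈ 1220 mm²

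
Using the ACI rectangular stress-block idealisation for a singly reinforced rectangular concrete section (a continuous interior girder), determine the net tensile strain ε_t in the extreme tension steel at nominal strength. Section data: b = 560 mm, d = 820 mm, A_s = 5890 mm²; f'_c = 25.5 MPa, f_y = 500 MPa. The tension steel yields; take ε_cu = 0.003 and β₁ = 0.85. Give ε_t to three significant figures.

a = A_s f_y/(0.85 f'_c b) = 242.63 mm.
β₁ = 0.85, so c = a/β₁ = 242.63/0.85 = 285.45 mm.
From the linear strain diagram with ε_cu = 0.003: ε_t = 0.003 (d − c)/c = 0.003 × (820 − 285.45)/285.45 = 0.00562.
Since ε_t ≥ 0.005, the section is tension-controlled.

ε_t ≈ 0.00562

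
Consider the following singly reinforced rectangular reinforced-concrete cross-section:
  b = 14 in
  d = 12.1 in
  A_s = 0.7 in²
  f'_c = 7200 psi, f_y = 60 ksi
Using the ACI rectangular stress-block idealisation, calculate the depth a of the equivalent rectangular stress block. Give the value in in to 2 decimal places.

a ≈ 0.49 in

T = A_s f_y = 0.7 × 60 = 42 kips.
a = T/(0.85 f'_c b) = 42/(0.85 × 7.2 × 14) = 0.49 in.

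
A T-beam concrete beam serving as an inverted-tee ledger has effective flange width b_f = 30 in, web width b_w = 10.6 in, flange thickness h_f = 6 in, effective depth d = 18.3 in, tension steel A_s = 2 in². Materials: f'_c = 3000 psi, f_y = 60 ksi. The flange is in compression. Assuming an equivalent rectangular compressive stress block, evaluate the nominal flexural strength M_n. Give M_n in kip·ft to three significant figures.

Tension: T = A_s f_y = 2 × 60 = 120 kips.
Try a within the flange: a = T/(0.85 f'_c b_f) = 120/(0.85 × 3 × 30) = 1.569 in.
Since a = 1.569 ≤ h_f = 6 in, the stress block lies entirely in the flange; analyse as a rectangular beam of width b_f.
M_n = T(d − a/2) = 120 × (18.3 − 0.7845) = 2101.9 kip·in.
M_n = 2101.9/12 = 175.16 kip·ft.

M_n ≈ 175 kip·ft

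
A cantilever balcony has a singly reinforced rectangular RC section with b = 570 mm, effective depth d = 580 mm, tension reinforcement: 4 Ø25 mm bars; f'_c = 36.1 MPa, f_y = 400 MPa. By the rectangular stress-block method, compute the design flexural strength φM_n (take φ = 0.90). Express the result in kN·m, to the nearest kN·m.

φM_n ≈ 394 kN·m

A_s = 4 × 491 = 1964 mm².
T = A_s f_y = 1964 × 400 = 785600 N = 785.6 kN.
From C = T: a = T/(0.85 f'_c b) = 785600/(0.85 × 36.1 × 570) = 44.92 mm.
M_n = T(d − a/2) = 785.6 kN × (580 − 22.46) mm = 438.00 kN·m.
φM_n = 0.90 × 438.00 = 394.20 kN·m.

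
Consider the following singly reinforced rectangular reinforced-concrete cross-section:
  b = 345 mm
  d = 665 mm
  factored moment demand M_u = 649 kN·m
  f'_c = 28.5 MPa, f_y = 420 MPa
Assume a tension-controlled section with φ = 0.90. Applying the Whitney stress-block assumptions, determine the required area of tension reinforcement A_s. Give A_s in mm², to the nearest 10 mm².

M_n = M_u/φ = 649/0.90 = 721.111 kN·m.
With M_n = 0.85 f'_c a b (d − a/2), solve the quadratic for a:
a = d − √(d² − 2M_n/(0.85 f'_c b)) = 665 − √(665² − 2 × 721.111×10⁶/(0.85 × 28.5 × 345)) = 145.71 mm.
A_s = 0.85 f'_c a b / f_y = 0.85 × 28.5 × 145.71 × 345 / 420 = 2899.5 mm².

A_s ≈ 2900 mm²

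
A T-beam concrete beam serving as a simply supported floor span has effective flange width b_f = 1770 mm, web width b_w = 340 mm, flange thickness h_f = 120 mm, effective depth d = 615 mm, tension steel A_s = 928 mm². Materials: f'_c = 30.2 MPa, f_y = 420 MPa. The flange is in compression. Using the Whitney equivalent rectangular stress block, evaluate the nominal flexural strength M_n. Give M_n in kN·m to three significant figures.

M_n ≈ 238 kN·m

Tension: T = A_s f_y = 928 × 420 = 389760 N.
Try a within the flange: a = T/(0.85 f'_c b_f) = 389760/(0.85 × 30.2 × 1770) = 8.58 mm.
Since a = 8.58 ≤ h_f = 120 mm, the stress block lies entirely in the flange; analyse as a rectangular beam of width b_f.
M_n = T(d − a/2) = 389760 × (615 − 4.29) = 238.03 × 10⁶ N·mm.
M_n = 238.03 kN·m.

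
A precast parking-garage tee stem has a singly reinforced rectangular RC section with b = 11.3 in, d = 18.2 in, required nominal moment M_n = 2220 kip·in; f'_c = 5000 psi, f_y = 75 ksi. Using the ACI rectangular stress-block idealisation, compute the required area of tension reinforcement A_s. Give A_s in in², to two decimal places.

From M_n = 0.85 f'_c a b (d − a/2):
a = d − √(d² − 2M_n/(0.85 f'_c b)) = 18.2 − √(18.2² − 2 × 2220/(0.85 × 5 × 11.3)) = 2.747 in.
A_s = 0.85 f'_c a b / f_y = 0.85 × 5 × 2.747 × 11.3 / 75 = 1.759 in².

A_s ≈ 1.76 in²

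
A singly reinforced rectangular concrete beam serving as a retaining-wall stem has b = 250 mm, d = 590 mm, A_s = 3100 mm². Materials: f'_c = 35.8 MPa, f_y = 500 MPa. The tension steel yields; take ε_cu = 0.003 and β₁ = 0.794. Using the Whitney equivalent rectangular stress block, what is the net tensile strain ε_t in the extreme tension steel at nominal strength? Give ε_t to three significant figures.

ε_t ≈ 0.00390

a = A_s f_y/(0.85 f'_c b) = 203.75 mm.
β₁ = 0.794, so c = a/β₁ = 203.75/0.794 = 256.61 mm.
From the linear strain diagram with ε_cu = 0.003: ε_t = 0.003 (d − c)/c = 0.003 × (590 − 256.61)/256.61 = 0.00390.
ε_t < 0.004 — the section is over-reinforced for flexure under ACI limits.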